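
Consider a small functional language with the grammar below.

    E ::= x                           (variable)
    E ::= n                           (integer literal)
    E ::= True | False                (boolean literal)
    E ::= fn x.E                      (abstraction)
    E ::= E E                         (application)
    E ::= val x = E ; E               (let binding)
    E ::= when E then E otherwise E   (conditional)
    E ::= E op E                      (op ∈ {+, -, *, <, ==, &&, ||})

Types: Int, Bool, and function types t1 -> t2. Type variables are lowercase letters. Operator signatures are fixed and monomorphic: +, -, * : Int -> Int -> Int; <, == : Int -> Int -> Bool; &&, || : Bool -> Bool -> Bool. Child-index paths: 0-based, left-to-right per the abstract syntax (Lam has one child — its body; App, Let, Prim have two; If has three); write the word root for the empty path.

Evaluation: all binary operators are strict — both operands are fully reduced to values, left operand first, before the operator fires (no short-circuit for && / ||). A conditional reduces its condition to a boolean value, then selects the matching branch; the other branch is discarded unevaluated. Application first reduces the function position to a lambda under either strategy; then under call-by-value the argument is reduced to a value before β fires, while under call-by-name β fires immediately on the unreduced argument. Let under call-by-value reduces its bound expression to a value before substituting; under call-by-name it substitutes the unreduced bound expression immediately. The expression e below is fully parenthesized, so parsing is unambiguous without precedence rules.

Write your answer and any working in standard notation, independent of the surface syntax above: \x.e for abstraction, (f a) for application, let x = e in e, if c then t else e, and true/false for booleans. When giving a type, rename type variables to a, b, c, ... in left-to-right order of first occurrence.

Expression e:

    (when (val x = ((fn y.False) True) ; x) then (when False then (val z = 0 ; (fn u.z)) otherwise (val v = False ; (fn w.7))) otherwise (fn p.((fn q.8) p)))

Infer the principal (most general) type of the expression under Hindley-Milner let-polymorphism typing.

Answer: a -> Int

Trace:
\y._ : a -> Bool
  unify a -> Bool ~ Bool -> b
  unify a ~ Bool
  unify Bool ~ b
_ _ : Bool
let x : Bool
x : Bool
  unify Bool ~ Bool
  unify Bool ~ Bool
let z : Int
z : Int
\u._ : c -> Int
let v : Bool
\w._ : d -> Int
  unify c -> Int ~ d -> Int
  unify c ~ d
  unify Int ~ Int
\q._ : f -> Int
p : e
  unify f -> Int ~ e -> g
  unify f ~ e
  unify Int ~ g
_ _ : Int
\p._ : e -> Int
  unify d -> Int ~ e -> Int
  unify d ~ e
  unify Int ~ Int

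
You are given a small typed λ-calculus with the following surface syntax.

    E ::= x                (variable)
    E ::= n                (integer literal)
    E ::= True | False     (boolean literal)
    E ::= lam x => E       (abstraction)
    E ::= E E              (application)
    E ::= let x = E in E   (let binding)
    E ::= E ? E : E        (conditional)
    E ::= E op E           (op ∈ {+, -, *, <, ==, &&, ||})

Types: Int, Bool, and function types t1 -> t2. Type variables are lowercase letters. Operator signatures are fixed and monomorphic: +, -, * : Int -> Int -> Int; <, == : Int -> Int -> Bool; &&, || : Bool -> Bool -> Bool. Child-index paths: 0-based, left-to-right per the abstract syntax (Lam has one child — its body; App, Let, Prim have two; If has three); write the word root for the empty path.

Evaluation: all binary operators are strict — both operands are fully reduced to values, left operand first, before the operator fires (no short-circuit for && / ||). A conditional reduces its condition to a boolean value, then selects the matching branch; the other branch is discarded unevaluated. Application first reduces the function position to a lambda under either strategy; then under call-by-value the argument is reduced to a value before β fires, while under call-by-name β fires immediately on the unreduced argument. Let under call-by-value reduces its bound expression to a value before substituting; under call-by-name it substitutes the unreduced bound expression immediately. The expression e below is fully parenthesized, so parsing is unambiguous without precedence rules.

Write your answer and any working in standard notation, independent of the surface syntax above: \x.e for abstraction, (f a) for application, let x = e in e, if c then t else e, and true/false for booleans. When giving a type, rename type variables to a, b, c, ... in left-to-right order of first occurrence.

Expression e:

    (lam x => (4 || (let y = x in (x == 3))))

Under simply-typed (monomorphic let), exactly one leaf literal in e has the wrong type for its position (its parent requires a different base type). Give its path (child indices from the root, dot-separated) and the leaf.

Working:
  unify Int ~ Bool
  FAIL: mismatch Int ~ Bool

Answer: 0.0 : 4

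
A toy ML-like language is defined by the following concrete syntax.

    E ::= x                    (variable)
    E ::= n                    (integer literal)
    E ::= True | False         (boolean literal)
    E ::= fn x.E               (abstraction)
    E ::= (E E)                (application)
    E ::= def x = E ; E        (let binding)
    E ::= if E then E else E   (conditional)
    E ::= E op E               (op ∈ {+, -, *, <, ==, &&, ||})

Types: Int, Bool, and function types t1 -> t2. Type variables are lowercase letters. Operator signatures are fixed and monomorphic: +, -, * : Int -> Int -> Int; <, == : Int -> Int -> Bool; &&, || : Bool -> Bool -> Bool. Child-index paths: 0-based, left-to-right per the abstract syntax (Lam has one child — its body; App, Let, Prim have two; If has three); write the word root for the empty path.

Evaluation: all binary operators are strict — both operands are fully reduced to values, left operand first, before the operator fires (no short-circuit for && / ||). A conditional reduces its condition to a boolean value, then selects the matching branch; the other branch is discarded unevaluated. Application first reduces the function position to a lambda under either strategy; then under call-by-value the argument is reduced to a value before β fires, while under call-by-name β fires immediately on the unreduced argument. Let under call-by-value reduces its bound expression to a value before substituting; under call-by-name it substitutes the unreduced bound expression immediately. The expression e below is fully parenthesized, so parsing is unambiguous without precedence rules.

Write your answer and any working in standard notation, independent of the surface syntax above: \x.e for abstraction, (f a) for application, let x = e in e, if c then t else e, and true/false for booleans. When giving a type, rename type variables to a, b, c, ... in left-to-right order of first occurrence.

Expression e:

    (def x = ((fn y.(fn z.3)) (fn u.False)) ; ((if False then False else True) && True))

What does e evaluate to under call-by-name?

Derivation:
step 0: (let x = ((\y.(\z.3)) (\u.false)) in ((if false then false else true) && true))
step 1: [let@root] ((if false then false else true) && true)
step 2: [if@0] (true && true)
step 3: [delta@root] true

Answer: true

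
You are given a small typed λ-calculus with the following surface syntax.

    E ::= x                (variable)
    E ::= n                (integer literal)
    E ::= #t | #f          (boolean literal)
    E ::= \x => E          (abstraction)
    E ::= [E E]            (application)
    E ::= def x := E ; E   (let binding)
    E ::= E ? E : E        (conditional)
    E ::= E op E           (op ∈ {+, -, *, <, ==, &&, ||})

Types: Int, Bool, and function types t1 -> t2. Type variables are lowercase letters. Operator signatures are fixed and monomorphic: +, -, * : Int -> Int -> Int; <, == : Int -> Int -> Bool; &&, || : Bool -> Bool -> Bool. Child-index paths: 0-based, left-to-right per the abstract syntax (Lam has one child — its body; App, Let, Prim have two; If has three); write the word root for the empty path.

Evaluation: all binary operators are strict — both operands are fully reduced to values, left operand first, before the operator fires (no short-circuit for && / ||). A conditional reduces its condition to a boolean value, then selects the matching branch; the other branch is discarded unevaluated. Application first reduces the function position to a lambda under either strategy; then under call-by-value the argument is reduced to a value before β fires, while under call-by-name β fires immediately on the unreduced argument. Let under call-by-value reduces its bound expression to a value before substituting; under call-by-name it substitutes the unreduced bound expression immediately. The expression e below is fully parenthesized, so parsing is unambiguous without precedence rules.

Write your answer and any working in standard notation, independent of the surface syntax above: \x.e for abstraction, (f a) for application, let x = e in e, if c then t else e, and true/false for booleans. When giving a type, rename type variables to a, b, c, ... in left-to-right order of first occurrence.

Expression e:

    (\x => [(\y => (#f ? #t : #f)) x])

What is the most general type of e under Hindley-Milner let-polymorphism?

Answer: a -> Bool

Trace:
  unify Bool ~ Bool
  unify Bool ~ Bool
\y._ : b -> Bool
x : a
  unify b -> Bool ~ a -> c
  unify b ~ a
  unify Bool ~ c
_ _ : Bool
\x._ : a -> Bool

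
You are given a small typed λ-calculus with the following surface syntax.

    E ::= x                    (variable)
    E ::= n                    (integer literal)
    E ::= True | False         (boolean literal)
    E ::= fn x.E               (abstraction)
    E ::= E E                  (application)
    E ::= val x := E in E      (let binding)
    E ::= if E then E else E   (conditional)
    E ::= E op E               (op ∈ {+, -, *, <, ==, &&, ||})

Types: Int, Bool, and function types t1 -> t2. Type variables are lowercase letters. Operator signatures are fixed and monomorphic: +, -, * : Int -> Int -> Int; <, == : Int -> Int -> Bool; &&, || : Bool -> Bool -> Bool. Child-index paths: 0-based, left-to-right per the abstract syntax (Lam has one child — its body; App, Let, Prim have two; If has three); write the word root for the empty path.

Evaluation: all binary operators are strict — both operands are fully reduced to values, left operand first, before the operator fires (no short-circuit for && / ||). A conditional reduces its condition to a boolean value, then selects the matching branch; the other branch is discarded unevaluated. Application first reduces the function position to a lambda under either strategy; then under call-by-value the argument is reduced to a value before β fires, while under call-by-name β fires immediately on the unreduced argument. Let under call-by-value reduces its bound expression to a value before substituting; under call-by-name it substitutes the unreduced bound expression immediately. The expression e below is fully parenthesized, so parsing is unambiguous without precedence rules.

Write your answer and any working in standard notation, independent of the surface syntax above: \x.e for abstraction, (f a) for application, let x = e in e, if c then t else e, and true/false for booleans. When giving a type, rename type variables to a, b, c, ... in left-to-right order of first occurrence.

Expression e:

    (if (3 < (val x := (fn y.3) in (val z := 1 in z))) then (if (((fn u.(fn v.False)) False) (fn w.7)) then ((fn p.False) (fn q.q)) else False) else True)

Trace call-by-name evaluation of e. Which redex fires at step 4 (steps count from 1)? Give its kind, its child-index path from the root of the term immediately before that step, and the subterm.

Trace:
step 0: (if (3 < (let x = (\y.3) in (let z = 1 in z))) then (if (((\u.(\v.false)) false) (\w.7)) then ((\p.false) (\q.q)) else false) else true)
step 1: [let@0.1] (if (3 < (let z = 1 in z)) then (if (((\u.(\v.false)) false) (\w.7)) then ((\p.false) (\q.q)) else false) else true)
step 2: [let@0.1] (if (3 < 1) then (if (((\u.(\v.false)) false) (\w.7)) then ((\p.false) (\q.q)) else false) else true)
step 3: [delta@0] (if false then (if (((\u.(\v.false)) false) (\w.7)) then ((\p.false) (\q.q)) else false) else true)
step 4: [if@root] true

Answer: if at root : (if false then (if (((\u.(\v.false)) false) (\w.7)) then ((\p.false) (\q.q)) else false) else true)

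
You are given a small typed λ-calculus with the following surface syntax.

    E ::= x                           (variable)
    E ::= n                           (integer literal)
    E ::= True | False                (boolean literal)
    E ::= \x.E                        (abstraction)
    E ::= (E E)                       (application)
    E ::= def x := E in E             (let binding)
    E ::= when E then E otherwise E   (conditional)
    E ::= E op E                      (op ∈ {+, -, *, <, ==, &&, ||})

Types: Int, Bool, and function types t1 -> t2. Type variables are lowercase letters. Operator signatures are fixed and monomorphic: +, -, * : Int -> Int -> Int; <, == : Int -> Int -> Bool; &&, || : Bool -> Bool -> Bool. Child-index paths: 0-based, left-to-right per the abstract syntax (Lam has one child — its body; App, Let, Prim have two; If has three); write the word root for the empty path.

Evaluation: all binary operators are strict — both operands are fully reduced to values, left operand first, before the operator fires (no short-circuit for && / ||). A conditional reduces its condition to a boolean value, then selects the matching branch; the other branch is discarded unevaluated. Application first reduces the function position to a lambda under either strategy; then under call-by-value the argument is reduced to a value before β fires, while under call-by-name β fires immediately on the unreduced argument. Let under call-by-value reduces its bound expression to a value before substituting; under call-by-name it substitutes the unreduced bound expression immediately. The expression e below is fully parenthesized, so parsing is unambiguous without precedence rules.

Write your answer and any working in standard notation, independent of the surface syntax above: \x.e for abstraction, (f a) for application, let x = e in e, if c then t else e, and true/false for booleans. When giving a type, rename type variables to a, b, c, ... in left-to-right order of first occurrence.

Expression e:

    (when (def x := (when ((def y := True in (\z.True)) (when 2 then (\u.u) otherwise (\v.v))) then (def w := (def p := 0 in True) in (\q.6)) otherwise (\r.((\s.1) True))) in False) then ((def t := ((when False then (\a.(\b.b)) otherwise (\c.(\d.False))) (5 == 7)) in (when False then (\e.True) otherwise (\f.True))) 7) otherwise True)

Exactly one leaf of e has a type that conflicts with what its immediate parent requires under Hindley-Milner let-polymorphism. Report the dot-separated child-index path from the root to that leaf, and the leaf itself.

Answer: 0.0.0.1.0 : 2

Working:
let y : Bool
\z._ : a -> Bool
  unify Int ~ Bool
  FAIL: mismatch Int ~ Bool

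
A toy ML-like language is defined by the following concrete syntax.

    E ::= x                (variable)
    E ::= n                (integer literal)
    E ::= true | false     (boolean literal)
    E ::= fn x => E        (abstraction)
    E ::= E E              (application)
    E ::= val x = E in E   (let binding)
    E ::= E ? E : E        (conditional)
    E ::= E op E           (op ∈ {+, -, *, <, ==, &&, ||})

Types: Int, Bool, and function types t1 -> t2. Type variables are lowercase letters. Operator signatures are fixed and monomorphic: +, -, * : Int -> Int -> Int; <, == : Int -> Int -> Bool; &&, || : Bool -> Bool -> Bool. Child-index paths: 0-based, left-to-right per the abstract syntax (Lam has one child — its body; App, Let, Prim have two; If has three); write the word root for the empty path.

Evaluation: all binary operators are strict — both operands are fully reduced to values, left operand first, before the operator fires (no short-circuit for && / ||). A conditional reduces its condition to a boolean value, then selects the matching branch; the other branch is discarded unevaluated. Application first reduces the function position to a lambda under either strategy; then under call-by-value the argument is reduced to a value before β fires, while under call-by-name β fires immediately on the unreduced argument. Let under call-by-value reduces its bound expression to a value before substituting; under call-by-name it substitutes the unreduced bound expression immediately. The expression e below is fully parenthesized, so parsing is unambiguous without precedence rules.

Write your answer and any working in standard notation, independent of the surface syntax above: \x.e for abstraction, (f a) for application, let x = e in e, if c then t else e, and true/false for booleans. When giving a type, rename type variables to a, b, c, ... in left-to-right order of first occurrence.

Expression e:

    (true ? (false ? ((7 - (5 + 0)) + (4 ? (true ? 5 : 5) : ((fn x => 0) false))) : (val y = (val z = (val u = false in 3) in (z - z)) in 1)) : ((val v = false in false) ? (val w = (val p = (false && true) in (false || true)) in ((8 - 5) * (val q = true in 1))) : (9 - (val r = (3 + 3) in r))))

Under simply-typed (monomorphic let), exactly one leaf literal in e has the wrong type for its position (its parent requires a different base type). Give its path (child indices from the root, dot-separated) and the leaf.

Answer: 1.1.1.0 : 4

Derivation:
  unify Bool ~ Bool
  unify Bool ~ Bool
  unify Int ~ Int
  unify Int ~ Int
  unify Int ~ Int
  unify Int ~ Int
  unify Int ~ Int
  unify Int ~ Bool
  FAIL: mismatch Int ~ Bool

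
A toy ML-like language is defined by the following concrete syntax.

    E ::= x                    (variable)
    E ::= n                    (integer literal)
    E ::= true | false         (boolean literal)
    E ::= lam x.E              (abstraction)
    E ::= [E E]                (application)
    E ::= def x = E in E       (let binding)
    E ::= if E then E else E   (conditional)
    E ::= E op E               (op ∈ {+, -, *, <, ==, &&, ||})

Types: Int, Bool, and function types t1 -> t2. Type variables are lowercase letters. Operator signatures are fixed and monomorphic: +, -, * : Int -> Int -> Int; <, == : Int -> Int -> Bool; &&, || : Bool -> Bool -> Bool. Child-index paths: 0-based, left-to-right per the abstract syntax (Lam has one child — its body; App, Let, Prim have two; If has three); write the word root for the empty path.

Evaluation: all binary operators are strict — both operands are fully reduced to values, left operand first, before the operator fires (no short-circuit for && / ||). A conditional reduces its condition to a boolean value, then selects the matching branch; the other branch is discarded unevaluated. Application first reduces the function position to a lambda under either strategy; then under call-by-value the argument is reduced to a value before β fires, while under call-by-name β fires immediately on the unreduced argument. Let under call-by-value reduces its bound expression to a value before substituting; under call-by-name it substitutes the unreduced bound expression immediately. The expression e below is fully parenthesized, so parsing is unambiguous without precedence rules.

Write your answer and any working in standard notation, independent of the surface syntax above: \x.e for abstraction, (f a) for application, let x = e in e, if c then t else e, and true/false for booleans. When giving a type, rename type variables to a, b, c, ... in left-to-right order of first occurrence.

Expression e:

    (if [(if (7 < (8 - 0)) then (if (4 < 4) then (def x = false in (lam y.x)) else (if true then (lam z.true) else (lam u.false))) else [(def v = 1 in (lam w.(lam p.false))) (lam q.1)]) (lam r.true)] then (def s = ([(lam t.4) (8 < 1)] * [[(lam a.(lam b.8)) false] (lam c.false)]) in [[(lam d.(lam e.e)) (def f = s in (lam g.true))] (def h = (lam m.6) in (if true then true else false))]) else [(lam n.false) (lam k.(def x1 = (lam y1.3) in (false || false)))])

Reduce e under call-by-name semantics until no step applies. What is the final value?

Trace:
step 0: (if ((if (7 < (8 - 0)) then (if (4 < 4) then (let x = false in (\y.x)) else (if true then (\z.true) else (\u.false))) else ((let v = 1 in (\w.(\p.false))) (\q.1))) (\r.true)) then (let s = (((\t.4) (8 < 1)) * (((\a.(\b.8)) false) (\c.false))) in (((\d.(\e.e)) (let f = s in (\g.true))) (let h = (\m.6) in (if true then true else false)))) else ((\n.false) (\k.(let x1 = (\y1.3) in (false || false)))))
step 1: [delta@0.0.0.1] (if ((if (7 < 8) then (if (4 < 4) then (let x = false in (\y.x)) else (if true then (\z.true) else (\u.false))) else ((let v = 1 in (\w.(\p.false))) (\q.1))) (\r.true)) then (let s = (((\t.4) (8 < 1)) * (((\a.(\b.8)) false) (\c.false))) in (((\d.(\e.e)) (let f = s in (\g.true))) (let h = (\m.6) in (if true then true else false)))) else ((\n.false) (\k.(let x1 = (\y1.3) in (false || false)))))
step 2: [delta@0.0.0] (if ((if true then (if (4 < 4) then (let x = false in (\y.x)) else (if true then (\z.true) else (\u.false))) else ((let v = 1 in (\w.(\p.false))) (\q.1))) (\r.true)) then (let s = (((\t.4) (8 < 1)) * (((\a.(\b.8)) false) (\c.false))) in (((\d.(\e.e)) (let f = s in (\g.true))) (let h = (\m.6) in (if true then true else false)))) else ((\n.false) (\k.(let x1 = (\y1.3) in (false || false)))))
step 3: [if@0.0] (if ((if (4 < 4) then (let x = false in (\y.x)) else (if true then (\z.true) else (\u.false))) (\r.true)) then (let s = (((\t.4) (8 < 1)) * (((\a.(\b.8)) false) (\c.false))) in (((\d.(\e.e)) (let f = s in (\g.true))) (let h = (\m.6) in (if true then true else false)))) else ((\n.false) (\k.(let x1 = (\y1.3) in (false || false)))))
step 4: [delta@0.0.0] (if ((if false then (let x = false in (\y.x)) else (if true then (\z.true) else (\u.false))) (\r.true)) then (let s = (((\t.4) (8 < 1)) * (((\a.(\b.8)) false) (\c.false))) in (((\d.(\e.e)) (let f = s in (\g.true))) (let h = (\m.6) in (if true then true else false)))) else ((\n.false) (\k.(let x1 = (\y1.3) in (false || false)))))
step 5: [if@0.0] (if ((if true then (\z.true) else (\u.false)) (\r.true)) then (let s = (((\t.4) (8 < 1)) * (((\a.(\b.8)) false) (\c.false))) in (((\d.(\e.e)) (let f = s in (\g.true))) (let h = (\m.6) in (if true then true else false)))) else ((\n.false) (\k.(let x1 = (\y1.3) in (false || false)))))
step 6: [if@0.0] (if ((\z.true) (\r.true)) then (let s = (((\t.4) (8 < 1)) * (((\a.(\b.8)) false) (\c.false))) in (((\d.(\e.e)) (let f = s in (\g.true))) (let h = (\m.6) in (if true then true else false)))) else ((\n.false) (\k.(let x1 = (\y1.3) in (false || false)))))
step 7: [beta@0] (if true then (let s = (((\t.4) (8 < 1)) * (((\a.(\b.8)) false) (\c.false))) in (((\d.(\e.e)) (let f = s in (\g.true))) (let h = (\m.6) in (if true then true else false)))) else ((\n.false) (\k.(let x1 = (\y1.3) in (false || false)))))
step 8: [if@root] (let s = (((\t.4) (8 < 1)) * (((\a.(\b.8)) false) (\c.false))) in (((\d.(\e.e)) (let f = s in (\g.true))) (let h = (\m.6) in (if true then true else false))))
step 9: [let@root] (((\d.(\e.e)) (let f = (((\t.4) (8 < 1)) * (((\a.(\b.8)) false) (\c.false))) in (\g.true))) (let h = (\m.6) in (if true then true else false)))
step 10: [beta@0] ((\e.e) (let h = (\m.6) in (if true then true else false)))
step 11: [beta@root] (let h = (\m.6) in (if true then true else false))
step 12: [let@root] (if true then true else false)
step 13: [if@root] true

Answer: true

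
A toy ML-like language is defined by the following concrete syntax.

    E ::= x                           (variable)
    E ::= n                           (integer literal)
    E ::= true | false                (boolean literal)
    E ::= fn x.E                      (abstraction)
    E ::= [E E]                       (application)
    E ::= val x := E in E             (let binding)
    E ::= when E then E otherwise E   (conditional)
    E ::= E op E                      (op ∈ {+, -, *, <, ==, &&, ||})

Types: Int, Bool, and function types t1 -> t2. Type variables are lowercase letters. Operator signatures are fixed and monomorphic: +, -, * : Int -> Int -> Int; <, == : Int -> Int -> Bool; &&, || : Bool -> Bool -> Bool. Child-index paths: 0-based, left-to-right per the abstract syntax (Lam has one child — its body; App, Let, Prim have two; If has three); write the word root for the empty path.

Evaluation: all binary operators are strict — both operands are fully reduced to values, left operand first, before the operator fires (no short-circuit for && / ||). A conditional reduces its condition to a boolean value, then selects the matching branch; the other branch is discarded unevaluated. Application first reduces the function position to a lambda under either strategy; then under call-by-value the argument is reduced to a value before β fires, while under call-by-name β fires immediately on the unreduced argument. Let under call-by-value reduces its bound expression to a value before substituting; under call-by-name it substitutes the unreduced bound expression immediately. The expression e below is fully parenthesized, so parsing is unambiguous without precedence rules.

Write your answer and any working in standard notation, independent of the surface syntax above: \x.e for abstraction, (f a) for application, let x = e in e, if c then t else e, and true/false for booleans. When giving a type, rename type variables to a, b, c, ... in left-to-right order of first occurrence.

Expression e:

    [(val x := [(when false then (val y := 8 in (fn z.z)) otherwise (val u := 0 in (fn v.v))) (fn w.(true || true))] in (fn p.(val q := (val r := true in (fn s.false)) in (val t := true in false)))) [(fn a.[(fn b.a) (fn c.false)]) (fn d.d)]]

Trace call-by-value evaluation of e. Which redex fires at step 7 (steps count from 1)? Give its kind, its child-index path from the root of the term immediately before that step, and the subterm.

Answer: beta at root : ((\p.(let q = (let r = true in (\s.false)) in (let t = true in false))) (\d.d))

Working:
step 0: ((let x = ((if false then (let y = 8 in (\z.z)) else (let u = 0 in (\v.v))) (\w.(true || true))) in (\p.(let q = (let r = true in (\s.false)) in (let t = true in false)))) ((\a.((\b.a) (\c.false))) (\d.d)))
step 1: [if@0.0.0] ((let x = ((let u = 0 in (\v.v)) (\w.(true || true))) in (\p.(let q = (let r = true in (\s.false)) in (let t = true in false)))) ((\a.((\b.a) (\c.false))) (\d.d)))
step 2: [let@0.0.0] ((let x = ((\v.v) (\w.(true || true))) in (\p.(let q = (let r = true in (\s.false)) in (let t = true in false)))) ((\a.((\b.a) (\c.false))) (\d.d)))
step 3: [beta@0.0] ((let x = (\w.(true || true)) in (\p.(let q = (let r = true in (\s.false)) in (let t = true in false)))) ((\a.((\b.a) (\c.false))) (\d.d)))
step 4: [let@0] ((\p.(let q = (let r = true in (\s.false)) in (let t = true in false))) ((\a.((\b.a) (\c.false))) (\d.d)))
step 5: [beta@1] ((\p.(let q = (let r = true in (\s.false)) in (let t = true in false))) ((\b.(\d.d)) (\c.false)))
step 6: [beta@1] ((\p.(let q = (let r = true in (\s.false)) in (let t = true in false))) (\d.d))
step 7: [beta@root] (let q = (let r = true in (\s.false)) in (let t = true in false))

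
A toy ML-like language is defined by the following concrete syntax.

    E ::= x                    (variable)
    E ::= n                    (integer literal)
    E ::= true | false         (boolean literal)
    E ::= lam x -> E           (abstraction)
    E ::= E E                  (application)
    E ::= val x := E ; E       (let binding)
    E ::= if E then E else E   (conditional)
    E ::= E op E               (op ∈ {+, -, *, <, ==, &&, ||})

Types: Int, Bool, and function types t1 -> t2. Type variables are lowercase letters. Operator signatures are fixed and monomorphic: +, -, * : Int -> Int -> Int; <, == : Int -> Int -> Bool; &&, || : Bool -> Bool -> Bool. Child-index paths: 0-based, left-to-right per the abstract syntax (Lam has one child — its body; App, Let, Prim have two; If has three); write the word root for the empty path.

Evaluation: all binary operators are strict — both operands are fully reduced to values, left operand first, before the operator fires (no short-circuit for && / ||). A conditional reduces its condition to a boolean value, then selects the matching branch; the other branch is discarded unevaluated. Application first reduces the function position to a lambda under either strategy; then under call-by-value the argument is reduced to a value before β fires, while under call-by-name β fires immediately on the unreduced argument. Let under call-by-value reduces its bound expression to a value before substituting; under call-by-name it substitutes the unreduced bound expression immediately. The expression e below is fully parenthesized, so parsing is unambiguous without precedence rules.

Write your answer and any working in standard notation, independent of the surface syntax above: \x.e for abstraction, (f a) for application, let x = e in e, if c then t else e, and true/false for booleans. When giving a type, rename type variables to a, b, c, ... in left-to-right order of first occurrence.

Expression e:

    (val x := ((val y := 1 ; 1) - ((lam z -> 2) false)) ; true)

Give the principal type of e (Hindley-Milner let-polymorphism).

Working:
let y : Int
  unify Int ~ Int
\z._ : a -> Int
  unify a -> Int ~ Bool -> b
  unify a ~ Bool
  unify Int ~ b
_ _ : Int
  unify Int ~ Int
let x : Int

Answer: Bool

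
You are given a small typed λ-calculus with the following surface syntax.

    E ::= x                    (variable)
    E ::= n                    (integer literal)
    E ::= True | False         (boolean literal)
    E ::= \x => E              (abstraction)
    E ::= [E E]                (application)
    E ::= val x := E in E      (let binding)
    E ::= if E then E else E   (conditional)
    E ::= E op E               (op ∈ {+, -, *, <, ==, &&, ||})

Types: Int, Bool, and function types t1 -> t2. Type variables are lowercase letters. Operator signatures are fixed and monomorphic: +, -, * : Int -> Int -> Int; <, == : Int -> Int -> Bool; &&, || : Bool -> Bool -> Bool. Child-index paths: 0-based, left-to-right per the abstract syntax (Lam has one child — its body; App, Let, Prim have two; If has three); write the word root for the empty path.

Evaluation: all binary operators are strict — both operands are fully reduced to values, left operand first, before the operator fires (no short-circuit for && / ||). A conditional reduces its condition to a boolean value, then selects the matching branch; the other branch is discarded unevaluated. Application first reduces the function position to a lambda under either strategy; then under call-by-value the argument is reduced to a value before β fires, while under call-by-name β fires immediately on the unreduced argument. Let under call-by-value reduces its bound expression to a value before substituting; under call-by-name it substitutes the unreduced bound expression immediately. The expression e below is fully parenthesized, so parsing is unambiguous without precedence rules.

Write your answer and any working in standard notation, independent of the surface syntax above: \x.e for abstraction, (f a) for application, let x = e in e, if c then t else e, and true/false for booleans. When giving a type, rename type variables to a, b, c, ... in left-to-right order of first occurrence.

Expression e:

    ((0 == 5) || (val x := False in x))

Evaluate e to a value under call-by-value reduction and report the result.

Answer: false

Trace:
step 0: ((0 == 5) || (let x = false in x))
step 1: [delta@0] (false || (let x = false in x))
step 2: [let@1] (false || false)
step 3: [delta@root] false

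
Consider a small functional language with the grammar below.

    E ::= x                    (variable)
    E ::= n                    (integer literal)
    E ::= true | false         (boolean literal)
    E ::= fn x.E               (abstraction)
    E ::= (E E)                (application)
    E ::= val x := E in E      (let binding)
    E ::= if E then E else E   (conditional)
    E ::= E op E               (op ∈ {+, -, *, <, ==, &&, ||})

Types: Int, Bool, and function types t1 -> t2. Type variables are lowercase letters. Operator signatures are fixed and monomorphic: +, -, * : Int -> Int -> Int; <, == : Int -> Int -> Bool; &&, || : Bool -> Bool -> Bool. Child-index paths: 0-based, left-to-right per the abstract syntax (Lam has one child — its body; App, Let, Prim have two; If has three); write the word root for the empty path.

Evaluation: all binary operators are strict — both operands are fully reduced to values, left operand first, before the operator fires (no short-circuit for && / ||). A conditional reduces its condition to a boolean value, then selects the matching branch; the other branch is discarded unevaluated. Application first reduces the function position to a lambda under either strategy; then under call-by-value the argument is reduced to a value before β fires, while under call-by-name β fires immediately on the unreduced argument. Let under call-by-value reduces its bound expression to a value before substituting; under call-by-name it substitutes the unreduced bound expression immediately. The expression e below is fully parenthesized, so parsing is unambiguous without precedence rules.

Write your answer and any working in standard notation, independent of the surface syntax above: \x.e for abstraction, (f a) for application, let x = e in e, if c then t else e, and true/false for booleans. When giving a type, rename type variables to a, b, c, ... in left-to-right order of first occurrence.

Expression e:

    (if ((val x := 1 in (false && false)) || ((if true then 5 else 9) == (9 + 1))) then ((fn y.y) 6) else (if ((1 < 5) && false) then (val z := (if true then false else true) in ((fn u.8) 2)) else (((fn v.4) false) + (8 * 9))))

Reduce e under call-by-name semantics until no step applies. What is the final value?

Answer: 76

Working:
step 0: (if ((let x = 1 in (false && false)) || ((if true then 5 else 9) == (9 + 1))) then ((\y.y) 6) else (if ((1 < 5) && false) then (let z = (if true then false else true) in ((\u.8) 2)) else (((\v.4) false) + (8 * 9))))
step 1: [let@0.0] (if ((false && false) || ((if true then 5 else 9) == (9 + 1))) then ((\y.y) 6) else (if ((1 < 5) && false) then (let z = (if true then false else true) in ((\u.8) 2)) else (((\v.4) false) + (8 * 9))))
step 2: [delta@0.0] (if (false || ((if true then 5 else 9) == (9 + 1))) then ((\y.y) 6) else (if ((1 < 5) && false) then (let z = (if true then false else true) in ((\u.8) 2)) else (((\v.4) false) + (8 * 9))))
step 3: [if@0.1.0] (if (false || (5 == (9 + 1))) then ((\y.y) 6) else (if ((1 < 5) && false) then (let z = (if true then false else true) in ((\u.8) 2)) else (((\v.4) false) + (8 * 9))))
step 4: [delta@0.1.1] (if (false || (5 == 10)) then ((\y.y) 6) else (if ((1 < 5) && false) then (let z = (if true then false else true) in ((\u.8) 2)) else (((\v.4) false) + (8 * 9))))
step 5: [delta@0.1] (if (false || false) then ((\y.y) 6) else (if ((1 < 5) && false) then (let z = (if true then false else true) in ((\u.8) 2)) else (((\v.4) false) + (8 * 9))))
step 6: [delta@0] (if false then ((\y.y) 6) else (if ((1 < 5) && false) then (let z = (if true then false else true) in ((\u.8) 2)) else (((\v.4) false) + (8 * 9))))
step 7: [if@root] (if ((1 < 5) && false) then (let z = (if true then false else true) in ((\u.8) 2)) else (((\v.4) false) + (8 * 9)))
step 8: [delta@0.0] (if (true && false) then (let z = (if true then false else true) in ((\u.8) 2)) else (((\v.4) false) + (8 * 9)))
step 9: [delta@0] (if false then (let z = (if true then false else true) in ((\u.8) 2)) else (((\v.4) false) + (8 * 9)))
step 10: [if@root] (((\v.4) false) + (8 * 9))
step 11: [beta@0] (4 + (8 * 9))
step 12: [delta@1] (4 + 72)
step 13: [delta@root] 76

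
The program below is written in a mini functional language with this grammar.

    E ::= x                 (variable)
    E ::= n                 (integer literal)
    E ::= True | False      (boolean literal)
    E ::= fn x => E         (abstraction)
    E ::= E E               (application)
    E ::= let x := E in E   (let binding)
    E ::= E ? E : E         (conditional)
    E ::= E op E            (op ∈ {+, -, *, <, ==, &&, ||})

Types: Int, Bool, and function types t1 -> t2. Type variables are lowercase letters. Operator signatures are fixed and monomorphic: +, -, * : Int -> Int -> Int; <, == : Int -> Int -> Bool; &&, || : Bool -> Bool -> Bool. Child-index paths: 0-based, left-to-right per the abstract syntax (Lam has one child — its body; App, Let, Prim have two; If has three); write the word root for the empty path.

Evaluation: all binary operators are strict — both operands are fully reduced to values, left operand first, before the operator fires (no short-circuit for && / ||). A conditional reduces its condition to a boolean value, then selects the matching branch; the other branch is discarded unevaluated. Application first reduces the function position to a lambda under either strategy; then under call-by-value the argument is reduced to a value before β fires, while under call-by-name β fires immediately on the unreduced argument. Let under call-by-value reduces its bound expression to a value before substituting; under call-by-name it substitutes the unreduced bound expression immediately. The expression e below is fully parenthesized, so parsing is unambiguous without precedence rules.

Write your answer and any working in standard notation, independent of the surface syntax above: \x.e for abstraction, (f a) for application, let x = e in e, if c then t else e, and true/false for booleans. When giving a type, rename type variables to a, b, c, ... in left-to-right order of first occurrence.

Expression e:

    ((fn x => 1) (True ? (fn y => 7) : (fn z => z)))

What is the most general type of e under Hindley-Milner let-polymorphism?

Answer: Int

Working:
\x._ : a -> Int
  unify Bool ~ Bool
\y._ : b -> Int
z : c
\z._ : c -> c
  unify b -> Int ~ c -> c
  unify b ~ c
  unify Int ~ c
  unify a -> Int ~ (Int -> Int) -> d
  unify a ~ Int -> Int
  unify Int ~ d
_ _ : Int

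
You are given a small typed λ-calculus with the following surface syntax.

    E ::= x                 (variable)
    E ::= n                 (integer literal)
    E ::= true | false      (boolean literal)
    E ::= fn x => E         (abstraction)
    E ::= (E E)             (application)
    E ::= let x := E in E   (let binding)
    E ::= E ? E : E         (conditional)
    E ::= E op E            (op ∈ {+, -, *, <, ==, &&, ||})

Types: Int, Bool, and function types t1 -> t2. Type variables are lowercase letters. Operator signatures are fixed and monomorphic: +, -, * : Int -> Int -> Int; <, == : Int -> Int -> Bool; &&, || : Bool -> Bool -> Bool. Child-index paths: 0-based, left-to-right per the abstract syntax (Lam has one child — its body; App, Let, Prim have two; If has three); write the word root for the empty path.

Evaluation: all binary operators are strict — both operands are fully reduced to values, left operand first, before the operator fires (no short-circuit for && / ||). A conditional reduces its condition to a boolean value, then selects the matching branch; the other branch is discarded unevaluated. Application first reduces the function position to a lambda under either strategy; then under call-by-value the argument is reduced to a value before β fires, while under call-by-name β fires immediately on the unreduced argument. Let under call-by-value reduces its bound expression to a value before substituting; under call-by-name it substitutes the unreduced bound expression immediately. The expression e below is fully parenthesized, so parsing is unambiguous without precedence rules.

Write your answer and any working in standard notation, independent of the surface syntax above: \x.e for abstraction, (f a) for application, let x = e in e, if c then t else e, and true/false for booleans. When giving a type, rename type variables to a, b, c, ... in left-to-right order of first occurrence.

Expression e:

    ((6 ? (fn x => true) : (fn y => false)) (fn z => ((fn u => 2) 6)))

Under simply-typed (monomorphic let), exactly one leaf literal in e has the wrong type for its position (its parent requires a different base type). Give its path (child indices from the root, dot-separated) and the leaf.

Trace:
  unify Int ~ Bool
  FAIL: mismatch Int ~ Bool

Answer: 0.0 : 6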